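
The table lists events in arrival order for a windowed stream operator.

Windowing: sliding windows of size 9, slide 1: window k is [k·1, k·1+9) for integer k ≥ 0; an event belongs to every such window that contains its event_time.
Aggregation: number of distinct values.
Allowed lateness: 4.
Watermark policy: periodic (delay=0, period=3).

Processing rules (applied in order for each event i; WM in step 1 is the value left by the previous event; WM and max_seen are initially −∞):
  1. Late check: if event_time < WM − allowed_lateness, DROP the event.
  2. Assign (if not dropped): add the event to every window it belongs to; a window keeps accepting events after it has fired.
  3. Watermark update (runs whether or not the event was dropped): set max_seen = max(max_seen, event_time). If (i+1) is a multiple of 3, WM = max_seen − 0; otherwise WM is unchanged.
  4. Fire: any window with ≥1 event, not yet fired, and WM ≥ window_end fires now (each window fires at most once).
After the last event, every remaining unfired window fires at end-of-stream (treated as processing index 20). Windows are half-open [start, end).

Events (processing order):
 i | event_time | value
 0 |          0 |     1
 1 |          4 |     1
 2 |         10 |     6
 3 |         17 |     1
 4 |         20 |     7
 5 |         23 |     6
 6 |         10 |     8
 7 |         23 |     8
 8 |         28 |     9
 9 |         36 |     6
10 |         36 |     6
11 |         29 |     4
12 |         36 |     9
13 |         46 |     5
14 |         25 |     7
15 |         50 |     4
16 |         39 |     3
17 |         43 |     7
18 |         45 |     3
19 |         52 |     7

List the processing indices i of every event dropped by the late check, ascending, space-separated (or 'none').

6 14 16 18

i=0 t=0 v=1: → [0,9); WM=−∞
i=1 t=4 v=1: → [4,13),[3,12),[2,11),[1,10),[0,9); WM=−∞
i=2 t=10 v=6: → [10,19),[9,18),[8,17),[7,16),[6,15),[5,14),[4,13),[3,12),[2,11); WM=10; [0,9) fires=1 [1,10) fires=1
i=3 t=17 v=1: → [17,26),[16,25),[15,24),[14,23),[13,22),[12,21),[11,20),[10,19),[9,18); WM=10
i=4 t=20 v=7: → [20,29),[19,28),[18,27),[17,26),[16,25),[15,24),[14,23),[13,22),[12,21); WM=10
i=5 t=23 v=6: → [23,32),[22,31),[21,30),[20,29),[19,28),[18,27),[17,26),[16,25),[15,24); WM=23; [2,11) fires=2 [3,12) fires=2 [4,13) fires=2 [5,14) fires=1 [6,15) fires=1 [7,16) fires=1 [8,17) fires=1 [9,18) fires=2 [10,19) fires=2 [11,20) fires=1 [12,21) fires=2 [13,22) fires=2 [14,23) fires=2
i=6 t=10 v=8: DROP (t<23-4); WM=23
i=7 t=23 v=8: → [23,32),[22,31),[21,30),[20,29),[19,28),[18,27),[17,26),[16,25),[15,24); WM=23
i=8 t=28 v=9: → [28,37),[27,36),[26,35),[25,34),[24,33),[23,32),[22,31),[21,30),[20,29); WM=28; [15,24) fires=4 [16,25) fires=4 [17,26) fires=4 [18,27) fires=3 [19,28) fires=3
i=9 t=36 v=6: → [36,45),[35,44),[34,43),[33,42),[32,41),[31,40),[30,39),[29,38),[28,37); WM=28
i=10 t=36 v=6: → [36,45),[35,44),[34,43),[33,42),[32,41),[31,40),[30,39),[29,38),[28,37); WM=28
i=11 t=29 v=4: → [29,38),[28,37),[27,36),[26,35),[25,34),[24,33),[23,32),[22,31),[21,30); WM=36; [20,29) fires=4 [21,30) fires=4 [22,31) fires=4 [23,32) fires=4 [24,33) fires=2 [25,34) fires=2 [26,35) fires=2 [27,36) fires=2
i=12 t=36 v=9: → [36,45),[35,44),[34,43),[33,42),[32,41),[31,40),[30,39),[29,38),[28,37); WM=36
i=13 t=46 v=5: → [46,55),[45,54),[44,53),[43,52),[42,51),[41,50),[40,49),[39,48),[38,47); WM=36
i=14 t=25 v=7: DROP (t<36-4); WM=46; [28,37) fires=3 [29,38) fires=3 [30,39) fires=2 [31,40) fires=2 [32,41) fires=2 [33,42) fires=2 [34,43) fires=2 [35,44) fires=2 [36,45) fires=2
i=15 t=50 v=4: → [50,59),[49,58),[48,57),[47,56),[46,55),[45,54),[44,53),[43,52),[42,51); WM=46
i=16 t=39 v=3: DROP (t<46-4); WM=46
i=17 t=43 v=7: → [43,52),[42,51),[41,50),[40,49),[39,48),[38,47),[37,46),[36,45),[35,44); WM=50; [37,46) fires=1 [38,47) fires=2 [39,48) fires=2 [40,49) fires=2 [41,50) fires=2
i=18 t=45 v=3: DROP (t<50-4); WM=50
i=19 t=52 v=7: → [52,61),[51,60),[50,59),[49,58),[48,57),[47,56),[46,55),[45,54),[44,53); WM=50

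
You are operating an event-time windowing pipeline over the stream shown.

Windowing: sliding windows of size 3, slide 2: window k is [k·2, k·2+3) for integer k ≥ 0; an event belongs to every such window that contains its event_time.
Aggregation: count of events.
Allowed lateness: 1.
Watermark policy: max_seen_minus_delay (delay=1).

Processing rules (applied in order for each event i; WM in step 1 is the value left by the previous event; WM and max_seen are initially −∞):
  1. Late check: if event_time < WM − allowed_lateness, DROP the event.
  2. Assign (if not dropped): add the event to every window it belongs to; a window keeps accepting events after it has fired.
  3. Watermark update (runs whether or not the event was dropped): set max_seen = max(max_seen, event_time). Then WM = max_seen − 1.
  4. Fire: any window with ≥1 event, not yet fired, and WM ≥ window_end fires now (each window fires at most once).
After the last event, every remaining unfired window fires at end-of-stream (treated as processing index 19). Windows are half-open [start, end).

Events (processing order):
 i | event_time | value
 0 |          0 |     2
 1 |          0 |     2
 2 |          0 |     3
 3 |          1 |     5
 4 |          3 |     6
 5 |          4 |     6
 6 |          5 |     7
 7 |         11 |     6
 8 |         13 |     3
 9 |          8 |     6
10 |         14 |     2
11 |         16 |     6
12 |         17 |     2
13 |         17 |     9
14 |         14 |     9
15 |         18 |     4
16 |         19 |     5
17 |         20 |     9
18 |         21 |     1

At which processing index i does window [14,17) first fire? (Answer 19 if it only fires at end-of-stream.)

i=0 t=0 v=2: → [0,3); WM=-1
i=1 t=0 v=2: → [0,3); WM=-1
i=2 t=0 v=3: → [0,3); WM=-1
i=3 t=1 v=5: → [0,3); WM=0
i=4 t=3 v=6: → [2,5); WM=2
i=5 t=4 v=6: → [4,7),[2,5); WM=3; [0,3) fires=4
i=6 t=5 v=7: → [4,7); WM=4
i=7 t=11 v=6: → [10,13); WM=10; [2,5) fires=2 [4,7) fires=2
i=8 t=13 v=3: → [12,15); WM=12
i=9 t=8 v=6: DROP (t<12-1); WM=12
i=10 t=14 v=2: → [14,17),[12,15); WM=13; [10,13) fires=1
i=11 t=16 v=6: → [16,19),[14,17); WM=15; [12,15) fires=2
i=12 t=17 v=2: → [16,19); WM=16
i=13 t=17 v=9: → [16,19); WM=16
i=14 t=14 v=9: DROP (t<16-1); WM=16
i=15 t=18 v=4: → [18,21),[16,19); WM=17; [14,17) fires=2
i=16 t=19 v=5: → [18,21); WM=18
i=17 t=20 v=9: → [20,23),[18,21); WM=19; [16,19) fires=4
i=18 t=21 v=1: → [20,23); WM=20

15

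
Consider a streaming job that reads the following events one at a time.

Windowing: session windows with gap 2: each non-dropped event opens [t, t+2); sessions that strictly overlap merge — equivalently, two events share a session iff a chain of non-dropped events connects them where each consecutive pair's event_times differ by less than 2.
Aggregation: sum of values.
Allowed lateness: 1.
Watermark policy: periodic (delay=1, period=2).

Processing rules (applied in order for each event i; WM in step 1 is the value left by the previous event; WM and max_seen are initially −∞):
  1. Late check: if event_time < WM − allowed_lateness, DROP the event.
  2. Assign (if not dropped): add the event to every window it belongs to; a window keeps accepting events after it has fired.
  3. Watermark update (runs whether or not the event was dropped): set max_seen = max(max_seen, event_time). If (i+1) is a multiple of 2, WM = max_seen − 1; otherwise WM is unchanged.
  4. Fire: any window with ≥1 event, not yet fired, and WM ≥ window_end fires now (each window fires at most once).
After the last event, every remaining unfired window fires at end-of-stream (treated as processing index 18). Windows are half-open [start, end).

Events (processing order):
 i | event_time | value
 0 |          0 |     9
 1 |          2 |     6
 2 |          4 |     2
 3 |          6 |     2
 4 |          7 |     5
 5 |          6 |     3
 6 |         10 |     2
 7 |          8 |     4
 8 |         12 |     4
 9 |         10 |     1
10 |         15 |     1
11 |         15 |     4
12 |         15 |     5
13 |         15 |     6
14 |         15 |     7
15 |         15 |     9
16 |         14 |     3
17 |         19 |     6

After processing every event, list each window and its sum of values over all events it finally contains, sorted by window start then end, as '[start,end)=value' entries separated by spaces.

[0,2)=9 [2,4)=6 [4,6)=2 [6,10)=14 [10,12)=3 [12,14)=4 [14,17)=35 [19,21)=6

i=0 t=0 v=9: → [0,2); WM=−∞
i=1 t=2 v=6: → [2,4); WM=1
i=2 t=4 v=2: → [4,6); WM=1
i=3 t=6 v=2: → [6,8); WM=5
i=4 t=7 v=5: → [6,9); WM=5
i=5 t=6 v=3: → [6,9); WM=6
i=6 t=10 v=2: → [10,12); WM=6
i=7 t=8 v=4: → [6,10); WM=9
i=8 t=12 v=4: → [12,14); WM=9
i=9 t=10 v=1: → [10,12); WM=11
i=10 t=15 v=1: → [15,17); WM=11
i=11 t=15 v=4: → [15,17); WM=14
i=12 t=15 v=5: → [15,17); WM=14
i=13 t=15 v=6: → [15,17); WM=14
i=14 t=15 v=7: → [15,17); WM=14
i=15 t=15 v=9: → [15,17); WM=14
i=16 t=14 v=3: → [14,17); WM=14
i=17 t=19 v=6: → [19,21); WM=18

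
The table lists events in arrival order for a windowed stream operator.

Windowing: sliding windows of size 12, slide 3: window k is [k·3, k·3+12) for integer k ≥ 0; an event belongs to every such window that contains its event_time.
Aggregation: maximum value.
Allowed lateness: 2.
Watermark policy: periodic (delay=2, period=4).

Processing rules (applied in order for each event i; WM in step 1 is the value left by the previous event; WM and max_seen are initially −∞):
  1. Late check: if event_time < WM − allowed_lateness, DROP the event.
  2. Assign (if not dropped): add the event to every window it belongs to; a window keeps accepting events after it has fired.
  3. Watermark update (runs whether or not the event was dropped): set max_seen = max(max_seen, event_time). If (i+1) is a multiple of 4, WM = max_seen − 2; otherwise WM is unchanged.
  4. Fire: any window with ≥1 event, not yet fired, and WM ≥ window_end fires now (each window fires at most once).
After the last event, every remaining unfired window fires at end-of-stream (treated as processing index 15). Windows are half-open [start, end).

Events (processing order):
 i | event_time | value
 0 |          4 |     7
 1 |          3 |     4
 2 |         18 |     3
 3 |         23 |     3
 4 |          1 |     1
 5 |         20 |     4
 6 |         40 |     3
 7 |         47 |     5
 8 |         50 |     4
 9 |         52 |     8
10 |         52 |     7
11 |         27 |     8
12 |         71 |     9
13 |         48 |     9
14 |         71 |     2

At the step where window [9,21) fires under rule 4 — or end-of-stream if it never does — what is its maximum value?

3

i=0 t=4 v=7: → [3,15),[0,12); WM=−∞
i=1 t=3 v=4: → [3,15),[0,12); WM=−∞
i=2 t=18 v=3: → [18,30),[15,27),[12,24),[9,21); WM=−∞
i=3 t=23 v=3: → [21,33),[18,30),[15,27),[12,24); WM=21; [0,12) fires=7 [3,15) fires=7 [9,21) fires=3
i=4 t=1 v=1: DROP (t<21-2); WM=21
i=5 t=20 v=4: → [18,30),[15,27),[12,24),[9,21); WM=21
i=6 t=40 v=3: → [39,51),[36,48),[33,45),[30,42); WM=21
i=7 t=47 v=5: → [45,57),[42,54),[39,51),[36,48); WM=45; [12,24) fires=4 [15,27) fires=4 [18,30) fires=4 [21,33) fires=3 [30,42) fires=3 [33,45) fires=3
i=8 t=50 v=4: → [48,60),[45,57),[42,54),[39,51); WM=45
i=9 t=52 v=8: → [51,63),[48,60),[45,57),[42,54); WM=45
i=10 t=52 v=7: → [51,63),[48,60),[45,57),[42,54); WM=45
i=11 t=27 v=8: DROP (t<45-2); WM=50; [36,48) fires=5
i=12 t=71 v=9: → [69,81),[66,78),[63,75),[60,72); WM=50
i=13 t=48 v=9: → [48,60),[45,57),[42,54),[39,51); WM=50
i=14 t=71 v=2: → [69,81),[66,78),[63,75),[60,72); WM=50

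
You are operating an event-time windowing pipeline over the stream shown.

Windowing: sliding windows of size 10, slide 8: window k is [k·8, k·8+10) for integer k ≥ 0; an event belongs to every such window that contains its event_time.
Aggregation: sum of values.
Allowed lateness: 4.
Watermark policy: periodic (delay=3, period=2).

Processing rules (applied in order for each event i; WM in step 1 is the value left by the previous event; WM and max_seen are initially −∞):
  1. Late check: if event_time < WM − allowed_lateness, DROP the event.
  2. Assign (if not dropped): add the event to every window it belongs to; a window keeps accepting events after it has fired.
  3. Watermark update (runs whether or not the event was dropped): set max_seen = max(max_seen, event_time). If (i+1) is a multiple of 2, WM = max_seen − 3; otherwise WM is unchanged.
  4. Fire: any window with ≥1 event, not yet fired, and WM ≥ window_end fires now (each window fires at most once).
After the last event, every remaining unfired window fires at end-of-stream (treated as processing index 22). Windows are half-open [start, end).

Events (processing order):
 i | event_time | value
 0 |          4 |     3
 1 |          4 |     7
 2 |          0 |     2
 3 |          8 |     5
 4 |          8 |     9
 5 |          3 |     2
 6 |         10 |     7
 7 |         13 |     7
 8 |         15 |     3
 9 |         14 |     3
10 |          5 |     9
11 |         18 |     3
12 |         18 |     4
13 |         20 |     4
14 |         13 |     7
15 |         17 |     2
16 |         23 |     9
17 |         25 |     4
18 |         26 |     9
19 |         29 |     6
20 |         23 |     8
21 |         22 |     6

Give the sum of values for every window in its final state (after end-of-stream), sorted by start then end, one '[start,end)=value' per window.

[0,10)=28 [8,18)=43 [16,26)=40 [24,34)=19

i=0 t=4 v=3: → [0,10); WM=−∞
i=1 t=4 v=7: → [0,10); WM=1
i=2 t=0 v=2: → [0,10); WM=1
i=3 t=8 v=5: → [8,18),[0,10); WM=5
i=4 t=8 v=9: → [8,18),[0,10); WM=5
i=5 t=3 v=2: → [0,10); WM=5
i=6 t=10 v=7: → [8,18); WM=5
i=7 t=13 v=7: → [8,18); WM=10; [0,10) fires=28
i=8 t=15 v=3: → [8,18); WM=10
i=9 t=14 v=3: → [8,18); WM=12
i=10 t=5 v=9: DROP (t<12-4); WM=12
i=11 t=18 v=3: → [16,26); WM=15
i=12 t=18 v=4: → [16,26); WM=15
i=13 t=20 v=4: → [16,26); WM=17
i=14 t=13 v=7: → [8,18); WM=17
i=15 t=17 v=2: → [16,26),[8,18); WM=17
i=16 t=23 v=9: → [16,26); WM=17
i=17 t=25 v=4: → [24,34),[16,26); WM=22; [8,18) fires=43
i=18 t=26 v=9: → [24,34); WM=22
i=19 t=29 v=6: → [24,34); WM=26; [16,26) fires=26
i=20 t=23 v=8: → [16,26); WM=26
i=21 t=22 v=6: → [16,26); WM=26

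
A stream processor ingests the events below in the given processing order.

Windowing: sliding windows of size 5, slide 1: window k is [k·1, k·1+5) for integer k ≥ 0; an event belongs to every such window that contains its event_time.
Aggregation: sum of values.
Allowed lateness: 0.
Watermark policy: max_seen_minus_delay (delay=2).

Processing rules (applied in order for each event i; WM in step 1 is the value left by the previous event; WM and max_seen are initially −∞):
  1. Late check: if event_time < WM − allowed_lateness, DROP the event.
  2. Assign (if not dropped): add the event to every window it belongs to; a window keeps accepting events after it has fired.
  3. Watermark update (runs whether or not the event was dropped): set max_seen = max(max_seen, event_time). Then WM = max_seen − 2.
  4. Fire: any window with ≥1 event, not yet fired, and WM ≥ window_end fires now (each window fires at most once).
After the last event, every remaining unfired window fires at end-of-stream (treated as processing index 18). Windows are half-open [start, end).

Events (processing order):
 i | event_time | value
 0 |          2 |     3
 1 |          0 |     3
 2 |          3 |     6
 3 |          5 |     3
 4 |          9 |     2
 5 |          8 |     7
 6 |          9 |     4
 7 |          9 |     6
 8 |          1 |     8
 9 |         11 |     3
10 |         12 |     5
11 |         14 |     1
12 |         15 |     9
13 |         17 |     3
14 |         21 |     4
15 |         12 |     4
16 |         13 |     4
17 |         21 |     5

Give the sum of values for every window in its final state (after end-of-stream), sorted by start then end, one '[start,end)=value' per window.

i=0 t=2 v=3: → [2,7),[1,6),[0,5); WM=0
i=1 t=0 v=3: → [0,5); WM=0
i=2 t=3 v=6: → [3,8),[2,7),[1,6),[0,5); WM=1
i=3 t=5 v=3: → [5,10),[4,9),[3,8),[2,7),[1,6); WM=3
i=4 t=9 v=2: → [9,14),[8,13),[7,12),[6,11),[5,10); WM=7; [0,5) fires=12 [1,6) fires=12 [2,7) fires=12
i=5 t=8 v=7: → [8,13),[7,12),[6,11),[5,10),[4,9); WM=7
i=6 t=9 v=4: → [9,14),[8,13),[7,12),[6,11),[5,10); WM=7
i=7 t=9 v=6: → [9,14),[8,13),[7,12),[6,11),[5,10); WM=7
i=8 t=1 v=8: DROP (t<7-0); WM=7
i=9 t=11 v=3: → [11,16),[10,15),[9,14),[8,13),[7,12); WM=9; [3,8) fires=9 [4,9) fires=10
i=10 t=12 v=5: → [12,17),[11,16),[10,15),[9,14),[8,13); WM=10; [5,10) fires=22
i=11 t=14 v=1: → [14,19),[13,18),[12,17),[11,16),[10,15); WM=12; [6,11) fires=19 [7,12) fires=22
i=12 t=15 v=9: → [15,20),[14,19),[13,18),[12,17),[11,16); WM=13; [8,13) fires=27
i=13 t=17 v=3: → [17,22),[16,21),[15,20),[14,19),[13,18); WM=15; [9,14) fires=20 [10,15) fires=9
i=14 t=21 v=4: → [21,26),[20,25),[19,24),[18,23),[17,22); WM=19; [11,16) fires=18 [12,17) fires=15 [13,18) fires=13 [14,19) fires=13
i=15 t=12 v=4: DROP (t<19-0); WM=19
i=16 t=13 v=4: DROP (t<19-0); WM=19
i=17 t=21 v=5: → [21,26),[20,25),[19,24),[18,23),[17,22); WM=19

[0,5)=12 [1,6)=12 [2,7)=12 [3,8)=9 [4,9)=10 [5,10)=22 [6,11)=19 [7,12)=22 [8,13)=27 [9,14)=20 [10,15)=9 [11,16)=18 [12,17)=15 [13,18)=13 [14,19)=13 [15,20)=12 [16,21)=3 [17,22)=12 [18,23)=9 [19,24)=9 [20,25)=9 [21,26)=9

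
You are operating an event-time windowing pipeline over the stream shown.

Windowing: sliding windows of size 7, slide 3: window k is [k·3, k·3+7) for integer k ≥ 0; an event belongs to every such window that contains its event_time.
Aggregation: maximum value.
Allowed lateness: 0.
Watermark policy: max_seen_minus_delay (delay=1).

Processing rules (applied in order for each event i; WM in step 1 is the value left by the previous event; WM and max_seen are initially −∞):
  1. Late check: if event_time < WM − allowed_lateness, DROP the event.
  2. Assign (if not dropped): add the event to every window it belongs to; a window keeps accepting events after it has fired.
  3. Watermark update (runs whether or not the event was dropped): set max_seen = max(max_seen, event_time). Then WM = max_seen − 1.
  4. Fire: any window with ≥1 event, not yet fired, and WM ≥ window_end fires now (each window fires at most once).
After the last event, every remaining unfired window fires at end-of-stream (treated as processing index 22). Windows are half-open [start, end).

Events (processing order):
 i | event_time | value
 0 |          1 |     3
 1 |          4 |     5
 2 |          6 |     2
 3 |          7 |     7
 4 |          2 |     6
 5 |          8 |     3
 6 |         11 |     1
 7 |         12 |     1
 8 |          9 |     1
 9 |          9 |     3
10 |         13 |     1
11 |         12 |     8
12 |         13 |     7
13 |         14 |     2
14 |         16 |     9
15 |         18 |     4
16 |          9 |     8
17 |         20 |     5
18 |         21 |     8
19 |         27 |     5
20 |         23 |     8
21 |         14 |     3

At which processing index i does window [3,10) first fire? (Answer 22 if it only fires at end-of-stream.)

i=0 t=1 v=3: → [0,7); WM=0
i=1 t=4 v=5: → [3,10),[0,7); WM=3
i=2 t=6 v=2: → [6,13),[3,10),[0,7); WM=5
i=3 t=7 v=7: → [6,13),[3,10); WM=6
i=4 t=2 v=6: DROP (t<6-0); WM=6
i=5 t=8 v=3: → [6,13),[3,10); WM=7; [0,7) fires=5
i=6 t=11 v=1: → [9,16),[6,13); WM=10; [3,10) fires=7
i=7 t=12 v=1: → [12,19),[9,16),[6,13); WM=11
i=8 t=9 v=1: DROP (t<11-0); WM=11
i=9 t=9 v=3: DROP (t<11-0); WM=11
i=10 t=13 v=1: → [12,19),[9,16); WM=12
i=11 t=12 v=8: → [12,19),[9,16),[6,13); WM=12
i=12 t=13 v=7: → [12,19),[9,16); WM=12
i=13 t=14 v=2: → [12,19),[9,16); WM=13; [6,13) fires=8
i=14 t=16 v=9: → [15,22),[12,19); WM=15
i=15 t=18 v=4: → [18,25),[15,22),[12,19); WM=17; [9,16) fires=8
i=16 t=9 v=8: DROP (t<17-0); WM=17
i=17 t=20 v=5: → [18,25),[15,22); WM=19; [12,19) fires=9
i=18 t=21 v=8: → [21,28),[18,25),[15,22); WM=20
i=19 t=27 v=5: → [27,34),[24,31),[21,28); WM=26; [15,22) fires=9 [18,25) fires=8
i=20 t=23 v=8: DROP (t<26-0); WM=26
i=21 t=14 v=3: DROP (t<26-0); WM=26

6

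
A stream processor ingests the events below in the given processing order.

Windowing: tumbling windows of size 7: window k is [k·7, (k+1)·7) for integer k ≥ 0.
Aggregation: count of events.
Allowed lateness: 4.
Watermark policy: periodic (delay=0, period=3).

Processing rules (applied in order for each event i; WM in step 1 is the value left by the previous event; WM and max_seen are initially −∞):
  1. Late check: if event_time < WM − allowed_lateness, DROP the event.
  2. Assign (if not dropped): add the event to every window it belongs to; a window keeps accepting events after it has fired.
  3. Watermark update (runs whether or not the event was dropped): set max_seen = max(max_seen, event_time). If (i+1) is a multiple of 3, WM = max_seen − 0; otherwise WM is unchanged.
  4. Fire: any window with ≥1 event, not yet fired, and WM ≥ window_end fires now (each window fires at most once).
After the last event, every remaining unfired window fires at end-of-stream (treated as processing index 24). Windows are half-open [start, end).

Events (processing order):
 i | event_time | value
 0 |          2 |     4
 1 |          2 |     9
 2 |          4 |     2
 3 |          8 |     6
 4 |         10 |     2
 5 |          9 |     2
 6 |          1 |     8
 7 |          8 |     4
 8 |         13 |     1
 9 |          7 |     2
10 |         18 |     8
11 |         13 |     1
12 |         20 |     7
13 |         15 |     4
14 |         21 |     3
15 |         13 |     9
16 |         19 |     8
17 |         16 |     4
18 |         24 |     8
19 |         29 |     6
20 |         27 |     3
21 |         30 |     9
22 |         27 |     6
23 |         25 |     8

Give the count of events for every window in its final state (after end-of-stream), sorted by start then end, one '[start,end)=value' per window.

i=0 t=2 v=4: → [0,7); WM=−∞
i=1 t=2 v=9: → [0,7); WM=−∞
i=2 t=4 v=2: → [0,7); WM=4
i=3 t=8 v=6: → [7,14); WM=4
i=4 t=10 v=2: → [7,14); WM=4
i=5 t=9 v=2: → [7,14); WM=10; [0,7) fires=3
i=6 t=1 v=8: DROP (t<10-4); WM=10
i=7 t=8 v=4: → [7,14); WM=10
i=8 t=13 v=1: → [7,14); WM=13
i=9 t=7 v=2: DROP (t<13-4); WM=13
i=10 t=18 v=8: → [14,21); WM=13
i=11 t=13 v=1: → [7,14); WM=18; [7,14) fires=6
i=12 t=20 v=7: → [14,21); WM=18
i=13 t=15 v=4: → [14,21); WM=18
i=14 t=21 v=3: → [21,28); WM=21; [14,21) fires=3
i=15 t=13 v=9: DROP (t<21-4); WM=21
i=16 t=19 v=8: → [14,21); WM=21
i=17 t=16 v=4: DROP (t<21-4); WM=21
i=18 t=24 v=8: → [21,28); WM=21
i=19 t=29 v=6: → [28,35); WM=21
i=20 t=27 v=3: → [21,28); WM=29; [21,28) fires=3
i=21 t=30 v=9: → [28,35); WM=29
i=22 t=27 v=6: → [21,28); WM=29
i=23 t=25 v=8: → [21,28); WM=30

[0,7)=3 [7,14)=6 [14,21)=4 [21,28)=5 [28,35)=2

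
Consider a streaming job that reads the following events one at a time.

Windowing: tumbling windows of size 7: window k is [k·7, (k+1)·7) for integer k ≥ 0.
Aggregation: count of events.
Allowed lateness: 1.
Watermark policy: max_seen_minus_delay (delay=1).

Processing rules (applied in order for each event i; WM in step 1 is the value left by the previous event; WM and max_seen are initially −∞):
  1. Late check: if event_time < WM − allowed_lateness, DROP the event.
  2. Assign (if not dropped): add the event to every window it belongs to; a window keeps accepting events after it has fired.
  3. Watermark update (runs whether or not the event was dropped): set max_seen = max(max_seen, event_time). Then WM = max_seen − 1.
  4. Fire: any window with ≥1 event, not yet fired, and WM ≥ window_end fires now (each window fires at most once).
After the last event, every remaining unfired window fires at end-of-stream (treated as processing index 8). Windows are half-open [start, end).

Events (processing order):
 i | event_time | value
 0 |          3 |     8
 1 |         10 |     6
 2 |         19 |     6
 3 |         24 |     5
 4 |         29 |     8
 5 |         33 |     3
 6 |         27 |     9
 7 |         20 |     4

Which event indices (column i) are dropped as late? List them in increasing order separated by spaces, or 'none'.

6 7

i=0 t=3 v=8: → [0,7); WM=2
i=1 t=10 v=6: → [7,14); WM=9; [0,7) fires=1
i=2 t=19 v=6: → [14,21); WM=18; [7,14) fires=1
i=3 t=24 v=5: → [21,28); WM=23; [14,21) fires=1
i=4 t=29 v=8: → [28,35); WM=28; [21,28) fires=1
i=5 t=33 v=3: → [28,35); WM=32
i=6 t=27 v=9: DROP (t<32-1); WM=32
i=7 t=20 v=4: DROP (t<32-1); WM=32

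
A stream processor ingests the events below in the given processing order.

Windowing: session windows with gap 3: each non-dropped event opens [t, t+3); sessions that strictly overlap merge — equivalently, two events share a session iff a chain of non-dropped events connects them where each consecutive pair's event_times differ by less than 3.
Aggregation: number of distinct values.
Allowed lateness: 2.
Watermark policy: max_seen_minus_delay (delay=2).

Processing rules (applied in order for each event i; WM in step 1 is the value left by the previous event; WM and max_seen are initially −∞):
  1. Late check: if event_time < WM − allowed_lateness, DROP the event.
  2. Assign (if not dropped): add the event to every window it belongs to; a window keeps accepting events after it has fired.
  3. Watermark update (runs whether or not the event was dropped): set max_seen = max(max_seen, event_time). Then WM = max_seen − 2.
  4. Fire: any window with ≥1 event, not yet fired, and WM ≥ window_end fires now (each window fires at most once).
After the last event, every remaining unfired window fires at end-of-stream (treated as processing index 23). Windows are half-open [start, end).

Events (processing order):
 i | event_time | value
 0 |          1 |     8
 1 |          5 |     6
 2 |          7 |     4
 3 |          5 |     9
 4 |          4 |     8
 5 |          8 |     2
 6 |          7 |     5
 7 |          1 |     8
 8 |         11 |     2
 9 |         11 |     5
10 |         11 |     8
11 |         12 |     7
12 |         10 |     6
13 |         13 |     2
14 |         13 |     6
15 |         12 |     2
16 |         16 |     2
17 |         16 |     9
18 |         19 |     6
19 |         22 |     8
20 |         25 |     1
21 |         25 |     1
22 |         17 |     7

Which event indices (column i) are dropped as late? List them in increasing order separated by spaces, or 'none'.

7 22

i=0 t=1 v=8: → [1,4); WM=-1
i=1 t=5 v=6: → [5,8); WM=3
i=2 t=7 v=4: → [5,10); WM=5
i=3 t=5 v=9: → [5,10); WM=5
i=4 t=4 v=8: → [4,10); WM=5
i=5 t=8 v=2: → [4,11); WM=6
i=6 t=7 v=5: → [4,11); WM=6
i=7 t=1 v=8: DROP (t<6-2); WM=6
i=8 t=11 v=2: → [11,14); WM=9
i=9 t=11 v=5: → [11,14); WM=9
i=10 t=11 v=8: → [11,14); WM=9
i=11 t=12 v=7: → [11,15); WM=10
i=12 t=10 v=6: → [4,15); WM=10
i=13 t=13 v=2: → [4,16); WM=11
i=14 t=13 v=6: → [4,16); WM=11
i=15 t=12 v=2: → [4,16); WM=11
i=16 t=16 v=2: → [16,19); WM=14
i=17 t=16 v=9: → [16,19); WM=14
i=18 t=19 v=6: → [19,22); WM=17
i=19 t=22 v=8: → [22,25); WM=20
i=20 t=25 v=1: → [25,28); WM=23
i=21 t=25 v=1: → [25,28); WM=23
i=22 t=17 v=7: DROP (t<23-2); WM=23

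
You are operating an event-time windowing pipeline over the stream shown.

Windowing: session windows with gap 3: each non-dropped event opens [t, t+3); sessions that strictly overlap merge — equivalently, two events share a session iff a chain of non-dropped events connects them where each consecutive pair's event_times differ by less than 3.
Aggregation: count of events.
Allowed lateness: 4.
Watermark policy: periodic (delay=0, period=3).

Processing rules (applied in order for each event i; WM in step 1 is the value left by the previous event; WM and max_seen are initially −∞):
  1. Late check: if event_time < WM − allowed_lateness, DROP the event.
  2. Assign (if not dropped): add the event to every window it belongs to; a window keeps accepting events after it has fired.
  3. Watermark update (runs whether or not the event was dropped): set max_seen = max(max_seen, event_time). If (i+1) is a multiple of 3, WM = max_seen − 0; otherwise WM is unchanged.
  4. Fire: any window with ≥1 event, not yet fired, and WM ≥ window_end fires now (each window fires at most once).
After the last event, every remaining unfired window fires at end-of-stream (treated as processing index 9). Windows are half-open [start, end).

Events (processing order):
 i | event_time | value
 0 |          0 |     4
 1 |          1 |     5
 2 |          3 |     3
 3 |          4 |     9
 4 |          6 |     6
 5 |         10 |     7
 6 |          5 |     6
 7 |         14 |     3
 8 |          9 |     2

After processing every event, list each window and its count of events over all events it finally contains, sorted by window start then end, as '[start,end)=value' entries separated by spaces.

i=0 t=0 v=4: → [0,3); WM=−∞
i=1 t=1 v=5: → [0,4); WM=−∞
i=2 t=3 v=3: → [0,6); WM=3
i=3 t=4 v=9: → [0,7); WM=3
i=4 t=6 v=6: → [0,9); WM=3
i=5 t=10 v=7: → [10,13); WM=10
i=6 t=5 v=6: DROP (t<10-4); WM=10
i=7 t=14 v=3: → [14,17); WM=10
i=8 t=9 v=2: → [9,13); WM=14

[0,9)=5 [9,13)=2 [14,17)=1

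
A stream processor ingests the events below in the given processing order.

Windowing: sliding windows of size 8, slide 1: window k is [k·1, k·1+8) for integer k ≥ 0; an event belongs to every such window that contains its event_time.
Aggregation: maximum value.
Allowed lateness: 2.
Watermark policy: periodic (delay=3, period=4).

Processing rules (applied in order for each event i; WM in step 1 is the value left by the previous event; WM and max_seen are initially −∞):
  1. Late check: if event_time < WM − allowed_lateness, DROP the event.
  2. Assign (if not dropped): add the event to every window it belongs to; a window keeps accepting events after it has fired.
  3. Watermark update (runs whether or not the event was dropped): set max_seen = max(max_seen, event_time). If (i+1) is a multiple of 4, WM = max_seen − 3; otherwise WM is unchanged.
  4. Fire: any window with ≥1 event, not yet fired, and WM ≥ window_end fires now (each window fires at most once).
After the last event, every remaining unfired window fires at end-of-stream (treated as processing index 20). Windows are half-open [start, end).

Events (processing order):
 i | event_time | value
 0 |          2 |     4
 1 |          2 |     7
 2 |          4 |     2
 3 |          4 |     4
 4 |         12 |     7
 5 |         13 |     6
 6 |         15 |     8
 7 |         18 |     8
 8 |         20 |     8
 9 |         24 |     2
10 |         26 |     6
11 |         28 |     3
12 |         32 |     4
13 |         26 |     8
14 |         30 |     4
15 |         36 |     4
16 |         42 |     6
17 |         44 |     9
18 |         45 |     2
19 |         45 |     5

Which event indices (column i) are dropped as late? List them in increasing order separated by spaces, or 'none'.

i=0 t=2 v=4: → [2,10),[1,9),[0,8); WM=−∞
i=1 t=2 v=7: → [2,10),[1,9),[0,8); WM=−∞
i=2 t=4 v=2: → [4,12),[3,11),[2,10),[1,9),[0,8); WM=−∞
i=3 t=4 v=4: → [4,12),[3,11),[2,10),[1,9),[0,8); WM=1
i=4 t=12 v=7: → [12,20),[11,19),[10,18),[9,17),[8,16),[7,15),[6,14),[5,13); WM=1
i=5 t=13 v=6: → [13,21),[12,20),[11,19),[10,18),[9,17),[8,16),[7,15),[6,14); WM=1
i=6 t=15 v=8: → [15,23),[14,22),[13,21),[12,20),[11,19),[10,18),[9,17),[8,16); WM=1
i=7 t=18 v=8: → [18,26),[17,25),[16,24),[15,23),[14,22),[13,21),[12,20),[11,19); WM=15; [0,8) fires=7 [1,9) fires=7 [2,10) fires=7 [3,11) fires=4 [4,12) fires=4 [5,13) fires=7 [6,14) fires=7 [7,15) fires=7
i=8 t=20 v=8: → [20,28),[19,27),[18,26),[17,25),[16,24),[15,23),[14,22),[13,21); WM=15
i=9 t=24 v=2: → [24,32),[23,31),[22,30),[21,29),[20,28),[19,27),[18,26),[17,25); WM=15
i=10 t=26 v=6: → [26,34),[25,33),[24,32),[23,31),[22,30),[21,29),[20,28),[19,27); WM=15
i=11 t=28 v=3: → [28,36),[27,35),[26,34),[25,33),[24,32),[23,31),[22,30),[21,29); WM=25; [8,16) fires=8 [9,17) fires=8 [10,18) fires=8 [11,19) fires=8 [12,20) fires=8 [13,21) fires=8 [14,22) fires=8 [15,23) fires=8 [16,24) fires=8 [17,25) fires=8
i=12 t=32 v=4: → [32,40),[31,39),[30,38),[29,37),[28,36),[27,35),[26,34),[25,33); WM=25
i=13 t=26 v=8: → [26,34),[25,33),[24,32),[23,31),[22,30),[21,29),[20,28),[19,27); WM=25
i=14 t=30 v=4: → [30,38),[29,37),[28,36),[27,35),[26,34),[25,33),[24,32),[23,31); WM=25
i=15 t=36 v=4: → [36,44),[35,43),[34,42),[33,41),[32,40),[31,39),[30,38),[29,37); WM=33; [18,26) fires=8 [19,27) fires=8 [20,28) fires=8 [21,29) fires=8 [22,30) fires=8 [23,31) fires=8 [24,32) fires=8 [25,33) fires=8
i=16 t=42 v=6: → [42,50),[41,49),[40,48),[39,47),[38,46),[37,45),[36,44),[35,43); WM=33
i=17 t=44 v=9: → [44,52),[43,51),[42,50),[41,49),[40,48),[39,47),[38,46),[37,45); WM=33
i=18 t=45 v=2: → [45,53),[44,52),[43,51),[42,50),[41,49),[40,48),[39,47),[38,46); WM=33
i=19 t=45 v=5: → [45,53),[44,52),[43,51),[42,50),[41,49),[40,48),[39,47),[38,46); WM=42; [26,34) fires=8 [27,35) fires=4 [28,36) fires=4 [29,37) fires=4 [30,38) fires=4 [31,39) fires=4 [32,40) fires=4 [33,41) fires=4 [34,42) fires=4

none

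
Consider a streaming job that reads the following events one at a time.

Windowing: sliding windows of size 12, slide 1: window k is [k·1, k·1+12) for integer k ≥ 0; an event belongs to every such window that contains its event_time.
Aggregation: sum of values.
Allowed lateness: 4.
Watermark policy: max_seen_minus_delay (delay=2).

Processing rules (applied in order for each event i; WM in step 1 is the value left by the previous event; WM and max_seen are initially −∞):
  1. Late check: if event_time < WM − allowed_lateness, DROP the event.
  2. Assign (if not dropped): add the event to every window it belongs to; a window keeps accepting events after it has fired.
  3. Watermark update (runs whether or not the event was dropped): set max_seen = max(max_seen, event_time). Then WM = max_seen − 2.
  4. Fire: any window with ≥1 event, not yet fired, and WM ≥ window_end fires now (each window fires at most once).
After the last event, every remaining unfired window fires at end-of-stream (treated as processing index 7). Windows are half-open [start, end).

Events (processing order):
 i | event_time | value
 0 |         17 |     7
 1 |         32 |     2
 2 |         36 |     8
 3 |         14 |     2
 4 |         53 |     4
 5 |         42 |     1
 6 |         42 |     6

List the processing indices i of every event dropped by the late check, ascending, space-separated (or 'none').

3 5 6

i=0 t=17 v=7: → [17,29),[16,28),[15,27),[14,26),[13,25),[12,24),[11,23),[10,22),[9,21),[8,20),[7,19),[6,18); WM=15
i=1 t=32 v=2: → [32,44),[31,43),[30,42),[29,41),[28,40),[27,39),[26,38),[25,37),[24,36),[23,35),[22,34),[21,33); WM=30; [6,18) fires=7 [7,19) fires=7 [8,20) fires=7 [9,21) fires=7 [10,22) fires=7 [11,23) fires=7 [12,24) fires=7 [13,25) fires=7 [14,26) fires=7 [15,27) fires=7 [16,28) fires=7 [17,29) fires=7
i=2 t=36 v=8: → [36,48),[35,47),[34,46),[33,45),[32,44),[31,43),[30,42),[29,41),[28,40),[27,39),[26,38),[25,37); WM=34; [21,33) fires=2 [22,34) fires=2
i=3 t=14 v=2: DROP (t<34-4); WM=34
i=4 t=53 v=4: → [53,65),[52,64),[51,63),[50,62),[49,61),[48,60),[47,59),[46,58),[45,57),[44,56),[43,55),[42,54); WM=51; [23,35) fires=2 [24,36) fires=2 [25,37) fires=10 [26,38) fires=10 [27,39) fires=10 [28,40) fires=10 [29,41) fires=10 [30,42) fires=10 [31,43) fires=10 [32,44) fires=10 [33,45) fires=8 [34,46) fires=8 [35,47) fires=8 [36,48) fires=8
i=5 t=42 v=1: DROP (t<51-4); WM=51
i=6 t=42 v=6: DROP (t<51-4); WM=51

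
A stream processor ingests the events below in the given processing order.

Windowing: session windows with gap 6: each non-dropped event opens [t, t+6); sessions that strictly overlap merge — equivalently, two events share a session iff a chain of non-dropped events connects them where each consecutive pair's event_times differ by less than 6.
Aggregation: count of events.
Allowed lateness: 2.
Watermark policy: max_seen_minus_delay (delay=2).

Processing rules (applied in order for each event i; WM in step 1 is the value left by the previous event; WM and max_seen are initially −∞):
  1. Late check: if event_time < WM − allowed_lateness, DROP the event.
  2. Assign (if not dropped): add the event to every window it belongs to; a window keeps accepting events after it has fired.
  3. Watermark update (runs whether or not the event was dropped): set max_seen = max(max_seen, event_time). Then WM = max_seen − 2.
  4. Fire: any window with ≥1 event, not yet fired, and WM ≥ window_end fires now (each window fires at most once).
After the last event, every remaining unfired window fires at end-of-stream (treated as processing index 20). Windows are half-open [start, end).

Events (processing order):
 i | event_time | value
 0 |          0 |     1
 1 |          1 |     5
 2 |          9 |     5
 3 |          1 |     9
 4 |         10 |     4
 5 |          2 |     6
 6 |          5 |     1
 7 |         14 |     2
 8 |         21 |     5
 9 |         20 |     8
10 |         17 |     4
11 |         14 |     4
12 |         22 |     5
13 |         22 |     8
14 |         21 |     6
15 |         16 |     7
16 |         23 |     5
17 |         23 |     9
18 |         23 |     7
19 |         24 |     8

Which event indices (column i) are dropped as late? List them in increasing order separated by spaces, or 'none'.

i=0 t=0 v=1: → [0,6); WM=-2
i=1 t=1 v=5: → [0,7); WM=-1
i=2 t=9 v=5: → [9,15); WM=7
i=3 t=1 v=9: DROP (t<7-2); WM=7
i=4 t=10 v=4: → [9,16); WM=8
i=5 t=2 v=6: DROP (t<8-2); WM=8
i=6 t=5 v=1: DROP (t<8-2); WM=8
i=7 t=14 v=2: → [9,20); WM=12
i=8 t=21 v=5: → [21,27); WM=19
i=9 t=20 v=8: → [20,27); WM=19
i=10 t=17 v=4: → [9,27); WM=19
i=11 t=14 v=4: DROP (t<19-2); WM=19
i=12 t=22 v=5: → [9,28); WM=20
i=13 t=22 v=8: → [9,28); WM=20
i=14 t=21 v=6: → [9,28); WM=20
i=15 t=16 v=7: DROP (t<20-2); WM=20
i=16 t=23 v=5: → [9,29); WM=21
i=17 t=23 v=9: → [9,29); WM=21
i=18 t=23 v=7: → [9,29); WM=21
i=19 t=24 v=8: → [9,30); WM=22

3 5 6 11 15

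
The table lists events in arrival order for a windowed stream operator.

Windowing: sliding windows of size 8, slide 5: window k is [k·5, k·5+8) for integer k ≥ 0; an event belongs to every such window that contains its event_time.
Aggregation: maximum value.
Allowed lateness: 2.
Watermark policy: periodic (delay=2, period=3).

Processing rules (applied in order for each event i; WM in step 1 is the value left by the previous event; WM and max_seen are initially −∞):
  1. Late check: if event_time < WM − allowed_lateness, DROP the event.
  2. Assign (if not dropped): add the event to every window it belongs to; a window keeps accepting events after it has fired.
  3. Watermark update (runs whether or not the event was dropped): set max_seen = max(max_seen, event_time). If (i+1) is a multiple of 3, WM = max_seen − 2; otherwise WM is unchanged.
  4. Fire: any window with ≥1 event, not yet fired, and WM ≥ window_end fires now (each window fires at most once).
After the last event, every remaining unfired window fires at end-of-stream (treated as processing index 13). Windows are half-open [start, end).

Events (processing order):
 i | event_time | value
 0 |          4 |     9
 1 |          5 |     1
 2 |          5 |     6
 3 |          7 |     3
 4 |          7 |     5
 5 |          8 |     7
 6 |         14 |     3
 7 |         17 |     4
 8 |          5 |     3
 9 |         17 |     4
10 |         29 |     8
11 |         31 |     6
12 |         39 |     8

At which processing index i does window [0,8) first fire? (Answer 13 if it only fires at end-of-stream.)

8

i=0 t=4 v=9: → [0,8); WM=−∞
i=1 t=5 v=1: → [5,13),[0,8); WM=−∞
i=2 t=5 v=6: → [5,13),[0,8); WM=3
i=3 t=7 v=3: → [5,13),[0,8); WM=3
i=4 t=7 v=5: → [5,13),[0,8); WM=3
i=5 t=8 v=7: → [5,13); WM=6
i=6 t=14 v=3: → [10,18); WM=6
i=7 t=17 v=4: → [15,23),[10,18); WM=6
i=8 t=5 v=3: → [5,13),[0,8); WM=15; [0,8) fires=9 [5,13) fires=7
i=9 t=17 v=4: → [15,23),[10,18); WM=15
i=10 t=29 v=8: → [25,33); WM=15
i=11 t=31 v=6: → [30,38),[25,33); WM=29; [10,18) fires=4 [15,23) fires=4
i=12 t=39 v=8: → [35,43); WM=29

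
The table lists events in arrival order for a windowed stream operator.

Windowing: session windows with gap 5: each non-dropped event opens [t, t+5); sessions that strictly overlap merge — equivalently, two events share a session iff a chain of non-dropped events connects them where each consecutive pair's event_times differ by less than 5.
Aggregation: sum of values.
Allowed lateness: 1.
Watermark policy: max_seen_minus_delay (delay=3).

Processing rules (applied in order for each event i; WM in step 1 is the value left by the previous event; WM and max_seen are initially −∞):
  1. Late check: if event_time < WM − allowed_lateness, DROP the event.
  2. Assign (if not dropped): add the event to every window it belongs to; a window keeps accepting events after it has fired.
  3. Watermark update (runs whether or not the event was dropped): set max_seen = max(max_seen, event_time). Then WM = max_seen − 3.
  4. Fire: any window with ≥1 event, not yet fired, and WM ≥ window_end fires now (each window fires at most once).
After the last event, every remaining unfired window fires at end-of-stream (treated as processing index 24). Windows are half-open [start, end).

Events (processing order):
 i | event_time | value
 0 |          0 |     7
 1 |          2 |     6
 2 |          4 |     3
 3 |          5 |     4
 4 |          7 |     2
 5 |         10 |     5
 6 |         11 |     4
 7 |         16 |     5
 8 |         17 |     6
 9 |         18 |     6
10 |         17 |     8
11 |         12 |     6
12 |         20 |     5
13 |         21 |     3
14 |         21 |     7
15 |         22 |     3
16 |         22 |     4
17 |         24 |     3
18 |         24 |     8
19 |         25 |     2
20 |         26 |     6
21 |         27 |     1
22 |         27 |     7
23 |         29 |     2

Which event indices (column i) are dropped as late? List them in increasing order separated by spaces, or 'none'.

i=0 t=0 v=7: → [0,5); WM=-3
i=1 t=2 v=6: → [0,7); WM=-1
i=2 t=4 v=3: → [0,9); WM=1
i=3 t=5 v=4: → [0,10); WM=2
i=4 t=7 v=2: → [0,12); WM=4
i=5 t=10 v=5: → [0,15); WM=7
i=6 t=11 v=4: → [0,16); WM=8
i=7 t=16 v=5: → [16,21); WM=13
i=8 t=17 v=6: → [16,22); WM=14
i=9 t=18 v=6: → [16,23); WM=15
i=10 t=17 v=8: → [16,23); WM=15
i=11 t=12 v=6: DROP (t<15-1); WM=15
i=12 t=20 v=5: → [16,25); WM=17
i=13 t=21 v=3: → [16,26); WM=18
i=14 t=21 v=7: → [16,26); WM=18
i=15 t=22 v=3: → [16,27); WM=19
i=16 t=22 v=4: → [16,27); WM=19
i=17 t=24 v=3: → [16,29); WM=21
i=18 t=24 v=8: → [16,29); WM=21
i=19 t=25 v=2: → [16,30); WM=22
i=20 t=26 v=6: → [16,31); WM=23
i=21 t=27 v=1: → [16,32); WM=24
i=22 t=27 v=7: → [16,32); WM=24
i=23 t=29 v=2: → [16,34); WM=26

11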